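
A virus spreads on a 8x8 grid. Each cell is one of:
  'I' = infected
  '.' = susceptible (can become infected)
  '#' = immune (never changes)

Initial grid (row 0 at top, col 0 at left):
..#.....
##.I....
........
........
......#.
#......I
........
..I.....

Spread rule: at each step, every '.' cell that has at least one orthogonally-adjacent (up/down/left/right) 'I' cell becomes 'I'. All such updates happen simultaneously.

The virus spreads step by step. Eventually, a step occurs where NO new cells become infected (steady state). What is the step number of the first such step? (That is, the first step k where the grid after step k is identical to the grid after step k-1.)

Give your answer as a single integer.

Answer: 6

Derivation:
Step 0 (initial): 3 infected
Step 1: +10 new -> 13 infected
Step 2: +14 new -> 27 infected
Step 3: +19 new -> 46 infected
Step 4: +8 new -> 54 infected
Step 5: +3 new -> 57 infected
Step 6: +0 new -> 57 infected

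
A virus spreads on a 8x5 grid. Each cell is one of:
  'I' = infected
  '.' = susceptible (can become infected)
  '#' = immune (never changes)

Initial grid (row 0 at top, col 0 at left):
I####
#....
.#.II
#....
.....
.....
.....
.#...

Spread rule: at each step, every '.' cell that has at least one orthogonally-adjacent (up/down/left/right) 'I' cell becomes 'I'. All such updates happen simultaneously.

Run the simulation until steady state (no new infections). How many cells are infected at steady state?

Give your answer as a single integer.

Step 0 (initial): 3 infected
Step 1: +5 new -> 8 infected
Step 2: +4 new -> 12 infected
Step 3: +5 new -> 17 infected
Step 4: +4 new -> 21 infected
Step 5: +5 new -> 26 infected
Step 6: +3 new -> 29 infected
Step 7: +1 new -> 30 infected
Step 8: +1 new -> 31 infected
Step 9: +0 new -> 31 infected

Answer: 31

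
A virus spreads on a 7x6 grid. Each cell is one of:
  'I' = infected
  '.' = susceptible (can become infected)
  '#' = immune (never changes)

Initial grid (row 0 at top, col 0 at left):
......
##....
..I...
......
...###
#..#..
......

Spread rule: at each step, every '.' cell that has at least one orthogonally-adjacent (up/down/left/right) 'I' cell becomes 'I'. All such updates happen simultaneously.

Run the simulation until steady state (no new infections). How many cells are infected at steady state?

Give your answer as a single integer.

Answer: 35

Derivation:
Step 0 (initial): 1 infected
Step 1: +4 new -> 5 infected
Step 2: +7 new -> 12 infected
Step 3: +8 new -> 20 infected
Step 4: +7 new -> 27 infected
Step 5: +3 new -> 30 infected
Step 6: +2 new -> 32 infected
Step 7: +2 new -> 34 infected
Step 8: +1 new -> 35 infected
Step 9: +0 new -> 35 infected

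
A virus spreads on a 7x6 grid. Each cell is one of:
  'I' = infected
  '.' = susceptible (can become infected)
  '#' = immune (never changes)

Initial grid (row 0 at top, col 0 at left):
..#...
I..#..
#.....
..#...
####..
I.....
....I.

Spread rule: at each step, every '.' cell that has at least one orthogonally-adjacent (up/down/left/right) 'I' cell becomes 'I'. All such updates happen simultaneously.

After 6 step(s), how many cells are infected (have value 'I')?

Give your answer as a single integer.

Answer: 32

Derivation:
Step 0 (initial): 3 infected
Step 1: +7 new -> 10 infected
Step 2: +9 new -> 19 infected
Step 3: +4 new -> 23 infected
Step 4: +5 new -> 28 infected
Step 5: +2 new -> 30 infected
Step 6: +2 new -> 32 infected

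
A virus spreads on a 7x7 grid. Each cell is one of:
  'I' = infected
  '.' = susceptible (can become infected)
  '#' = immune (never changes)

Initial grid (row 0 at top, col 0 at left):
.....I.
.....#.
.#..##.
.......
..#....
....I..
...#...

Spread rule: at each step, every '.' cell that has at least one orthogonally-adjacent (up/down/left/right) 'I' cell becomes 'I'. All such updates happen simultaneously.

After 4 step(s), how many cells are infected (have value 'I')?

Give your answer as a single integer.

Step 0 (initial): 2 infected
Step 1: +6 new -> 8 infected
Step 2: +9 new -> 17 infected
Step 3: +9 new -> 26 infected
Step 4: +8 new -> 34 infected

Answer: 34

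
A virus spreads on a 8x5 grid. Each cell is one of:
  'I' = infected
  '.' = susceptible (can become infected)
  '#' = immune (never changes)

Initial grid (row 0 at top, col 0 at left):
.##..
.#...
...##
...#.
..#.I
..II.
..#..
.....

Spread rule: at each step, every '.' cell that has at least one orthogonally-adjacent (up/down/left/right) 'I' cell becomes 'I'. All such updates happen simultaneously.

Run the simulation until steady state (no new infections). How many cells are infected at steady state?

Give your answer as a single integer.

Answer: 32

Derivation:
Step 0 (initial): 3 infected
Step 1: +5 new -> 8 infected
Step 2: +5 new -> 13 infected
Step 3: +6 new -> 19 infected
Step 4: +4 new -> 23 infected
Step 5: +2 new -> 25 infected
Step 6: +2 new -> 27 infected
Step 7: +2 new -> 29 infected
Step 8: +2 new -> 31 infected
Step 9: +1 new -> 32 infected
Step 10: +0 new -> 32 infected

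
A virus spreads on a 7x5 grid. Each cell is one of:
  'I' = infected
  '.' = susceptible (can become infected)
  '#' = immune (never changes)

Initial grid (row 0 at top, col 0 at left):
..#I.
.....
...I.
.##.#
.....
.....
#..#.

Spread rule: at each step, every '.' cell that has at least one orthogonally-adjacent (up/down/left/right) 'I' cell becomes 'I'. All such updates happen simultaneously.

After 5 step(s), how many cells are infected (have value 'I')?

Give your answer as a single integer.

Step 0 (initial): 2 infected
Step 1: +5 new -> 7 infected
Step 2: +4 new -> 11 infected
Step 3: +5 new -> 16 infected
Step 4: +6 new -> 22 infected
Step 5: +5 new -> 27 infected

Answer: 27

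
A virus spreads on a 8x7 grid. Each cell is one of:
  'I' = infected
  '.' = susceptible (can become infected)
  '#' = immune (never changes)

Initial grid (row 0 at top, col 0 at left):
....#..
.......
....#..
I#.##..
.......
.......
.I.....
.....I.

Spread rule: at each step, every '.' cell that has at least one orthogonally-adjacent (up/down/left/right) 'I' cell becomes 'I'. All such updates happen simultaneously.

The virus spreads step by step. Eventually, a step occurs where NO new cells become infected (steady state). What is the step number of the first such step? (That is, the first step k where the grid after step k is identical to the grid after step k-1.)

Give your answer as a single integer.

Answer: 9

Derivation:
Step 0 (initial): 3 infected
Step 1: +9 new -> 12 infected
Step 2: +12 new -> 24 infected
Step 3: +8 new -> 32 infected
Step 4: +8 new -> 40 infected
Step 5: +4 new -> 44 infected
Step 6: +4 new -> 48 infected
Step 7: +2 new -> 50 infected
Step 8: +1 new -> 51 infected
Step 9: +0 new -> 51 infected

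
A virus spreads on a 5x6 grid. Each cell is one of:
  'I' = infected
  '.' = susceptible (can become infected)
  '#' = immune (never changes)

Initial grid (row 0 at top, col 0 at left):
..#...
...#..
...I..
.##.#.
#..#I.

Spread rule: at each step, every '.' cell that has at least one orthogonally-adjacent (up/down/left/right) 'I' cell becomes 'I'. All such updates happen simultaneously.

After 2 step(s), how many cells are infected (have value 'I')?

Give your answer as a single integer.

Answer: 11

Derivation:
Step 0 (initial): 2 infected
Step 1: +4 new -> 6 infected
Step 2: +5 new -> 11 infected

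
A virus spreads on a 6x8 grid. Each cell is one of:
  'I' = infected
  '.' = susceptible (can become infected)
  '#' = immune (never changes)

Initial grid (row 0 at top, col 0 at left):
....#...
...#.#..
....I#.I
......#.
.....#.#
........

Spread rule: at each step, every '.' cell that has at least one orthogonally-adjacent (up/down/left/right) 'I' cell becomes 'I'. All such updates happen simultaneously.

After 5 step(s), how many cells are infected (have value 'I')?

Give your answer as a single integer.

Answer: 35

Derivation:
Step 0 (initial): 2 infected
Step 1: +6 new -> 8 infected
Step 2: +6 new -> 14 infected
Step 3: +6 new -> 20 infected
Step 4: +8 new -> 28 infected
Step 5: +7 new -> 35 infected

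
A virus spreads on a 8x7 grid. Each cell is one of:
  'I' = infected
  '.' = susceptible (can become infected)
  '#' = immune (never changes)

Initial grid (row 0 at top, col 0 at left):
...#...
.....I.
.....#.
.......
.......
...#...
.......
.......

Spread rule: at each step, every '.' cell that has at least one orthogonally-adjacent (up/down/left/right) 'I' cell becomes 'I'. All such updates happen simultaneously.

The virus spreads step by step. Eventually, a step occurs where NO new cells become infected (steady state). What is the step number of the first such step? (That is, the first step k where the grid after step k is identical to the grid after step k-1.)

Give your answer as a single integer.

Step 0 (initial): 1 infected
Step 1: +3 new -> 4 infected
Step 2: +5 new -> 9 infected
Step 3: +4 new -> 13 infected
Step 4: +7 new -> 20 infected
Step 5: +8 new -> 28 infected
Step 6: +7 new -> 35 infected
Step 7: +7 new -> 42 infected
Step 8: +5 new -> 47 infected
Step 9: +3 new -> 50 infected
Step 10: +2 new -> 52 infected
Step 11: +1 new -> 53 infected
Step 12: +0 new -> 53 infected

Answer: 12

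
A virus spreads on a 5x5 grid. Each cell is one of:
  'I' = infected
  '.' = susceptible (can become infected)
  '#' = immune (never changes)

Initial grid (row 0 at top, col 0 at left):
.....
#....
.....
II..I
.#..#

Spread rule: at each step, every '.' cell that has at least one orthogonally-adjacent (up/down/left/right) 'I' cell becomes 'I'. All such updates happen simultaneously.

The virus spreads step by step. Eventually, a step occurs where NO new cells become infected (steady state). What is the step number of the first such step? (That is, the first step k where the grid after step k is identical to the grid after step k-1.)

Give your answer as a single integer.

Answer: 5

Derivation:
Step 0 (initial): 3 infected
Step 1: +6 new -> 9 infected
Step 2: +6 new -> 15 infected
Step 3: +4 new -> 19 infected
Step 4: +3 new -> 22 infected
Step 5: +0 new -> 22 infected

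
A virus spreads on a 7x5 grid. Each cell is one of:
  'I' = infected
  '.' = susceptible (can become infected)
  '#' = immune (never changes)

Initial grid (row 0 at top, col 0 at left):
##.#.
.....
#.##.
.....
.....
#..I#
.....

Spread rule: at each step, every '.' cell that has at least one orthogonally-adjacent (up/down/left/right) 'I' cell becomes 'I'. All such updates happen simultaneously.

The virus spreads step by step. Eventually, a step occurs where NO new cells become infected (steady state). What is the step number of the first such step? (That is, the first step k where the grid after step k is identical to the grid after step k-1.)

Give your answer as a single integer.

Answer: 9

Derivation:
Step 0 (initial): 1 infected
Step 1: +3 new -> 4 infected
Step 2: +6 new -> 10 infected
Step 3: +4 new -> 14 infected
Step 4: +4 new -> 18 infected
Step 5: +3 new -> 21 infected
Step 6: +3 new -> 24 infected
Step 7: +2 new -> 26 infected
Step 8: +1 new -> 27 infected
Step 9: +0 new -> 27 infected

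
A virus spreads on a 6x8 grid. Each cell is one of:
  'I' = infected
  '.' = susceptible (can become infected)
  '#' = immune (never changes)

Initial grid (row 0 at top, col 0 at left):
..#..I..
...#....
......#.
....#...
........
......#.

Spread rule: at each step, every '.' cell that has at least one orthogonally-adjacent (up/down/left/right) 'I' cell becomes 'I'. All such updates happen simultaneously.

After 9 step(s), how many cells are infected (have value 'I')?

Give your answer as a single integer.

Answer: 42

Derivation:
Step 0 (initial): 1 infected
Step 1: +3 new -> 4 infected
Step 2: +5 new -> 9 infected
Step 3: +3 new -> 12 infected
Step 4: +4 new -> 16 infected
Step 5: +6 new -> 22 infected
Step 6: +6 new -> 28 infected
Step 7: +6 new -> 34 infected
Step 8: +5 new -> 39 infected
Step 9: +3 new -> 42 infected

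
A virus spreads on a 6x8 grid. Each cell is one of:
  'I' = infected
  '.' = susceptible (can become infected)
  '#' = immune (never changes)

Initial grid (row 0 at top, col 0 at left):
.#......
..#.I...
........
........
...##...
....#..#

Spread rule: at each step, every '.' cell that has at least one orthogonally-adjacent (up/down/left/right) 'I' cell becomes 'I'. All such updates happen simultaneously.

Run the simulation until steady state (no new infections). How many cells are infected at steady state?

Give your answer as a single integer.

Step 0 (initial): 1 infected
Step 1: +4 new -> 5 infected
Step 2: +6 new -> 11 infected
Step 3: +7 new -> 18 infected
Step 4: +6 new -> 24 infected
Step 5: +7 new -> 31 infected
Step 6: +6 new -> 37 infected
Step 7: +4 new -> 41 infected
Step 8: +1 new -> 42 infected
Step 9: +0 new -> 42 infected

Answer: 42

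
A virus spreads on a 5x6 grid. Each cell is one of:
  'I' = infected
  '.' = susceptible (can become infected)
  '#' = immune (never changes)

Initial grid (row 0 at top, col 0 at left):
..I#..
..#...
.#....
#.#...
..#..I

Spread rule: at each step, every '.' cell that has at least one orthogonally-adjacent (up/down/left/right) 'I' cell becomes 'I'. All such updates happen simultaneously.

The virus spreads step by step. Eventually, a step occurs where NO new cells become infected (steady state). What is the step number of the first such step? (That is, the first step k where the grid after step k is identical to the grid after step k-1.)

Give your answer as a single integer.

Step 0 (initial): 2 infected
Step 1: +3 new -> 5 infected
Step 2: +5 new -> 10 infected
Step 3: +4 new -> 14 infected
Step 4: +4 new -> 18 infected
Step 5: +3 new -> 21 infected
Step 6: +0 new -> 21 infected

Answer: 6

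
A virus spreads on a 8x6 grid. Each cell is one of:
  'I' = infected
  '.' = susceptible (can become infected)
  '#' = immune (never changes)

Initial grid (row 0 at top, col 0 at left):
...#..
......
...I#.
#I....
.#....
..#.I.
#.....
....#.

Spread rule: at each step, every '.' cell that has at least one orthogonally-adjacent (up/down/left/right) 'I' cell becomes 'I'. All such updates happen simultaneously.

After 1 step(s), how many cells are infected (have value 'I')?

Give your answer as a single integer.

Step 0 (initial): 3 infected
Step 1: +9 new -> 12 infected

Answer: 12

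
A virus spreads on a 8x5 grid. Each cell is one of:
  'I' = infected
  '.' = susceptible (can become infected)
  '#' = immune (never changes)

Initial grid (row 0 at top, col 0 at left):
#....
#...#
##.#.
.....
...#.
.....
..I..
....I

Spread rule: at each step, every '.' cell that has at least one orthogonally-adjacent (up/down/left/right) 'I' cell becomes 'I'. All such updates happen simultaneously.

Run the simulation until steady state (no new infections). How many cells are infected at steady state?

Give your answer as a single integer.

Answer: 33

Derivation:
Step 0 (initial): 2 infected
Step 1: +6 new -> 8 infected
Step 2: +6 new -> 14 infected
Step 3: +5 new -> 19 infected
Step 4: +5 new -> 24 infected
Step 5: +3 new -> 27 infected
Step 6: +3 new -> 30 infected
Step 7: +2 new -> 32 infected
Step 8: +1 new -> 33 infected
Step 9: +0 new -> 33 infected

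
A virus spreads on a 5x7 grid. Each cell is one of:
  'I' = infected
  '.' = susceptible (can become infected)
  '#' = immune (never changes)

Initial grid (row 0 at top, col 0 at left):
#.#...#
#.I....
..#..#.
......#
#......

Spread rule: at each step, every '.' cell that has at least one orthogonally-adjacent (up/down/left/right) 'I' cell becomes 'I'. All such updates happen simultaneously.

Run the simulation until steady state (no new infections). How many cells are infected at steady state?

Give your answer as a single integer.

Step 0 (initial): 1 infected
Step 1: +2 new -> 3 infected
Step 2: +5 new -> 8 infected
Step 3: +6 new -> 14 infected
Step 4: +7 new -> 21 infected
Step 5: +4 new -> 25 infected
Step 6: +1 new -> 26 infected
Step 7: +1 new -> 27 infected
Step 8: +0 new -> 27 infected

Answer: 27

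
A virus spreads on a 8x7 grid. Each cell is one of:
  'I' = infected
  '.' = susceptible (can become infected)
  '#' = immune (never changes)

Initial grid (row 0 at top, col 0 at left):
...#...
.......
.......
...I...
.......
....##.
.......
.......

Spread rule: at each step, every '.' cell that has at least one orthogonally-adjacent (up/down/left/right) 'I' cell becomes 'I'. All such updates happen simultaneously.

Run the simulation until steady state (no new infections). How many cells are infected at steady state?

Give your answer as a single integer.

Step 0 (initial): 1 infected
Step 1: +4 new -> 5 infected
Step 2: +8 new -> 13 infected
Step 3: +10 new -> 23 infected
Step 4: +12 new -> 35 infected
Step 5: +10 new -> 45 infected
Step 6: +6 new -> 51 infected
Step 7: +2 new -> 53 infected
Step 8: +0 new -> 53 infected

Answer: 53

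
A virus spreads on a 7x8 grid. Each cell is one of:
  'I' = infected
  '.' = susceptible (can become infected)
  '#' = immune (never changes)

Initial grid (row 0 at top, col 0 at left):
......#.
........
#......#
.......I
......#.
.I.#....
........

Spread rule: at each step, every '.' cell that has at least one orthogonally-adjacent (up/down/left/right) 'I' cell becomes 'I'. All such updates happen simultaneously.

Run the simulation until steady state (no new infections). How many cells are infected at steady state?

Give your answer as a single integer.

Step 0 (initial): 2 infected
Step 1: +6 new -> 8 infected
Step 2: +8 new -> 16 infected
Step 3: +11 new -> 27 infected
Step 4: +10 new -> 37 infected
Step 5: +9 new -> 46 infected
Step 6: +4 new -> 50 infected
Step 7: +1 new -> 51 infected
Step 8: +0 new -> 51 infected

Answer: 51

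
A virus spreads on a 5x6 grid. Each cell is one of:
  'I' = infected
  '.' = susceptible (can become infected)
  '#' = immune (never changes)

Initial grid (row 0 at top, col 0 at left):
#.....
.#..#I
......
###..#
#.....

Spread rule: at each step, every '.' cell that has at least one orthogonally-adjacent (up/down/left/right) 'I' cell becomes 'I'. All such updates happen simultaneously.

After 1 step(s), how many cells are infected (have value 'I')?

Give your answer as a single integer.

Step 0 (initial): 1 infected
Step 1: +2 new -> 3 infected

Answer: 3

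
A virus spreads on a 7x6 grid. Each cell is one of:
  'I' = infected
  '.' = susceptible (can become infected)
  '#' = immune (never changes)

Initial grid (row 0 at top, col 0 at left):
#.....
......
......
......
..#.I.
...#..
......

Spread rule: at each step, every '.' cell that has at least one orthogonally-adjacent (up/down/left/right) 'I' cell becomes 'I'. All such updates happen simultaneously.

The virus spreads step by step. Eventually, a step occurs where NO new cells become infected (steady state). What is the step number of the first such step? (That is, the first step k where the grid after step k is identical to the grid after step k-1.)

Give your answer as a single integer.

Step 0 (initial): 1 infected
Step 1: +4 new -> 5 infected
Step 2: +5 new -> 10 infected
Step 3: +6 new -> 16 infected
Step 4: +6 new -> 22 infected
Step 5: +8 new -> 30 infected
Step 6: +6 new -> 36 infected
Step 7: +3 new -> 39 infected
Step 8: +0 new -> 39 infected

Answer: 8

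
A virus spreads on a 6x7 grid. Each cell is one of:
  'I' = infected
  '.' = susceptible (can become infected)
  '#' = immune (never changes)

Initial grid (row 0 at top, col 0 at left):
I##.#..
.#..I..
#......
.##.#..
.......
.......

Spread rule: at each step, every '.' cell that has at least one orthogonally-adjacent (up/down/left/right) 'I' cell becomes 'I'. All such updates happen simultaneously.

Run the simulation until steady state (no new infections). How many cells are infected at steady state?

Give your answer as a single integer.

Step 0 (initial): 2 infected
Step 1: +4 new -> 6 infected
Step 2: +6 new -> 12 infected
Step 3: +5 new -> 17 infected
Step 4: +4 new -> 21 infected
Step 5: +5 new -> 26 infected
Step 6: +4 new -> 30 infected
Step 7: +2 new -> 32 infected
Step 8: +2 new -> 34 infected
Step 9: +0 new -> 34 infected

Answer: 34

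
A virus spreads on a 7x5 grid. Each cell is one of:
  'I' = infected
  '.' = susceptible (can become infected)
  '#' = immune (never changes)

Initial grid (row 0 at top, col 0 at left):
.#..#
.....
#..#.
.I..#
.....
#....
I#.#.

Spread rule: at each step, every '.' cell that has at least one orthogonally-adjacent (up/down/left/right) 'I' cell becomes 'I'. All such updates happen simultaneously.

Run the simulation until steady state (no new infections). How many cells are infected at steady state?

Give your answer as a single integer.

Step 0 (initial): 2 infected
Step 1: +4 new -> 6 infected
Step 2: +6 new -> 12 infected
Step 3: +4 new -> 16 infected
Step 4: +6 new -> 22 infected
Step 5: +3 new -> 25 infected
Step 6: +2 new -> 27 infected
Step 7: +0 new -> 27 infected

Answer: 27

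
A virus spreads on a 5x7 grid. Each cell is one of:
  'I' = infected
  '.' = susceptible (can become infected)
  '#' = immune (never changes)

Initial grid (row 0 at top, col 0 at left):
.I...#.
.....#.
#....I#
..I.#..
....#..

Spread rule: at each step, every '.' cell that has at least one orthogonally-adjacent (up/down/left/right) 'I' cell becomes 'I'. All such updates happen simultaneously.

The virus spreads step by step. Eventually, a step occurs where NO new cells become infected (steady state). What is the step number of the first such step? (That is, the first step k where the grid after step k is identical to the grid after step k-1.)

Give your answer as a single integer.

Step 0 (initial): 3 infected
Step 1: +9 new -> 12 infected
Step 2: +11 new -> 23 infected
Step 3: +4 new -> 27 infected
Step 4: +0 new -> 27 infected

Answer: 4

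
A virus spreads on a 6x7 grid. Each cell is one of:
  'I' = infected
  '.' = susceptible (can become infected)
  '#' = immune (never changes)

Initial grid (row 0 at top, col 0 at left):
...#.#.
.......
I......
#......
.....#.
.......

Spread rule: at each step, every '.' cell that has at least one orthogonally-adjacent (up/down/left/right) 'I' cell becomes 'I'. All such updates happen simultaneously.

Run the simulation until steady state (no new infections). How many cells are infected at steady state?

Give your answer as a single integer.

Step 0 (initial): 1 infected
Step 1: +2 new -> 3 infected
Step 2: +4 new -> 7 infected
Step 3: +5 new -> 12 infected
Step 4: +7 new -> 19 infected
Step 5: +6 new -> 25 infected
Step 6: +6 new -> 31 infected
Step 7: +3 new -> 34 infected
Step 8: +3 new -> 37 infected
Step 9: +1 new -> 38 infected
Step 10: +0 new -> 38 infected

Answer: 38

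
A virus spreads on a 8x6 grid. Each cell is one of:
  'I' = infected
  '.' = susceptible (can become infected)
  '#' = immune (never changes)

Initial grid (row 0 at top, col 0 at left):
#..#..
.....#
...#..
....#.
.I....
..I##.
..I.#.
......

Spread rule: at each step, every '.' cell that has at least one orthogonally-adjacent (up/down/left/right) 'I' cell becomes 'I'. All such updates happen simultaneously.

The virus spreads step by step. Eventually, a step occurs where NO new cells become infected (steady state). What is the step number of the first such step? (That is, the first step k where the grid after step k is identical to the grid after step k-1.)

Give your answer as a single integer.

Answer: 9

Derivation:
Step 0 (initial): 3 infected
Step 1: +7 new -> 10 infected
Step 2: +8 new -> 18 infected
Step 3: +7 new -> 25 infected
Step 4: +5 new -> 30 infected
Step 5: +5 new -> 35 infected
Step 6: +2 new -> 37 infected
Step 7: +2 new -> 39 infected
Step 8: +1 new -> 40 infected
Step 9: +0 new -> 40 infected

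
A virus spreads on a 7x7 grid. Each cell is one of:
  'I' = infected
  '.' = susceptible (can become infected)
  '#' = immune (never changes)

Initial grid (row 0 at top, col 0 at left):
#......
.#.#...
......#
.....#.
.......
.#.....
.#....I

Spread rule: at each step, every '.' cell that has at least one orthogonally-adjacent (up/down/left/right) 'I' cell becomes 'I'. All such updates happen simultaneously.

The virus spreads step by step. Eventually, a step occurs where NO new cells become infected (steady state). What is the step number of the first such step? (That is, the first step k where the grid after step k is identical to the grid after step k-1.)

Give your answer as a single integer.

Answer: 12

Derivation:
Step 0 (initial): 1 infected
Step 1: +2 new -> 3 infected
Step 2: +3 new -> 6 infected
Step 3: +4 new -> 10 infected
Step 4: +3 new -> 13 infected
Step 5: +3 new -> 16 infected
Step 6: +3 new -> 19 infected
Step 7: +5 new -> 24 infected
Step 8: +5 new -> 29 infected
Step 9: +7 new -> 36 infected
Step 10: +4 new -> 40 infected
Step 11: +2 new -> 42 infected
Step 12: +0 new -> 42 infected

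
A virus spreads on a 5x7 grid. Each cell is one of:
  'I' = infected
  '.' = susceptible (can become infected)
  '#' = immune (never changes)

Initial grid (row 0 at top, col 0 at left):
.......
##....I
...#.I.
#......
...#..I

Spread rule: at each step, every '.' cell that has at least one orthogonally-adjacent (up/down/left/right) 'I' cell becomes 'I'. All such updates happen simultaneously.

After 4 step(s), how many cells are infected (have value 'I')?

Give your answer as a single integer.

Answer: 20

Derivation:
Step 0 (initial): 3 infected
Step 1: +7 new -> 10 infected
Step 2: +4 new -> 14 infected
Step 3: +3 new -> 17 infected
Step 4: +3 new -> 20 infected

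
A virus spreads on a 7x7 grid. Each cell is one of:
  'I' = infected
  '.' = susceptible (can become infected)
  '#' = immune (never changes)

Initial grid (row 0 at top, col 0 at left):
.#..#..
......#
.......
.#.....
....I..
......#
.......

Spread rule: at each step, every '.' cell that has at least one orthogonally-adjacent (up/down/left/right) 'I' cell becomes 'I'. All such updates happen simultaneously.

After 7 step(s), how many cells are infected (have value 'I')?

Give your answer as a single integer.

Answer: 43

Derivation:
Step 0 (initial): 1 infected
Step 1: +4 new -> 5 infected
Step 2: +8 new -> 13 infected
Step 3: +9 new -> 22 infected
Step 4: +8 new -> 30 infected
Step 5: +7 new -> 37 infected
Step 6: +5 new -> 42 infected
Step 7: +1 new -> 43 infected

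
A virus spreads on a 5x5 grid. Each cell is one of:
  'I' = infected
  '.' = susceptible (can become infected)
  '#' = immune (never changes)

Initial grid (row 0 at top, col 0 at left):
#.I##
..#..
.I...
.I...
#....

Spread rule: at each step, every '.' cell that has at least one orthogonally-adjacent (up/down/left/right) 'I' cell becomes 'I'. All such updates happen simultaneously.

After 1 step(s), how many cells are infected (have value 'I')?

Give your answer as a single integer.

Step 0 (initial): 3 infected
Step 1: +7 new -> 10 infected

Answer: 10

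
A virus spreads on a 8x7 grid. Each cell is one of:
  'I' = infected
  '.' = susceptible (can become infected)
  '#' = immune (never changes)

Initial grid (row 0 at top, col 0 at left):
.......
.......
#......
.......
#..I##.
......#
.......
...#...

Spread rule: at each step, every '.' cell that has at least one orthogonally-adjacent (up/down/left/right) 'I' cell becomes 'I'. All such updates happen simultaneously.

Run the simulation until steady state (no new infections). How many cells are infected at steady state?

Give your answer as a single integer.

Step 0 (initial): 1 infected
Step 1: +3 new -> 4 infected
Step 2: +7 new -> 11 infected
Step 3: +9 new -> 20 infected
Step 4: +12 new -> 32 infected
Step 5: +10 new -> 42 infected
Step 6: +6 new -> 48 infected
Step 7: +2 new -> 50 infected
Step 8: +0 new -> 50 infected

Answer: 50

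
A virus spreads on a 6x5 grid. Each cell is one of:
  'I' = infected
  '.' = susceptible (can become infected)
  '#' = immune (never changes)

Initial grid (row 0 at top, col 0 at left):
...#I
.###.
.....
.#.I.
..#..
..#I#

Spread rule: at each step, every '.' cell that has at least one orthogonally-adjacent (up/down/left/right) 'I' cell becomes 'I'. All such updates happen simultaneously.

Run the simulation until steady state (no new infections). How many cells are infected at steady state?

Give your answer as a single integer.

Step 0 (initial): 3 infected
Step 1: +5 new -> 8 infected
Step 2: +3 new -> 11 infected
Step 3: +1 new -> 12 infected
Step 4: +1 new -> 13 infected
Step 5: +2 new -> 15 infected
Step 6: +2 new -> 17 infected
Step 7: +3 new -> 20 infected
Step 8: +2 new -> 22 infected
Step 9: +0 new -> 22 infected

Answer: 22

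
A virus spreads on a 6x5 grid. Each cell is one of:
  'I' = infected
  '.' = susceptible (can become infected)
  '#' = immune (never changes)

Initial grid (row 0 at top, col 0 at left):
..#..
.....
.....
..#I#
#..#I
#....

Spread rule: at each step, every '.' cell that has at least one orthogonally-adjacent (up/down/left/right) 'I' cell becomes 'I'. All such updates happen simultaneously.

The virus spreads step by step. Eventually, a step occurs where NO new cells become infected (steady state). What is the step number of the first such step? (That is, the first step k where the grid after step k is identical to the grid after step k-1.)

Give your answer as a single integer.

Step 0 (initial): 2 infected
Step 1: +2 new -> 4 infected
Step 2: +4 new -> 8 infected
Step 3: +5 new -> 13 infected
Step 4: +6 new -> 19 infected
Step 5: +4 new -> 23 infected
Step 6: +1 new -> 24 infected
Step 7: +0 new -> 24 infected

Answer: 7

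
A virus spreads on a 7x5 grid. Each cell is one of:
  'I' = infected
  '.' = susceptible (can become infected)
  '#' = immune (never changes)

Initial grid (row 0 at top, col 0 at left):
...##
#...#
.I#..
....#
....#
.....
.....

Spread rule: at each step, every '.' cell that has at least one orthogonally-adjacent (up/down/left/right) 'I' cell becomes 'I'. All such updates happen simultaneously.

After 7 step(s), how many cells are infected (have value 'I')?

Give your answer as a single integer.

Step 0 (initial): 1 infected
Step 1: +3 new -> 4 infected
Step 2: +5 new -> 9 infected
Step 3: +7 new -> 16 infected
Step 4: +5 new -> 21 infected
Step 5: +4 new -> 25 infected
Step 6: +2 new -> 27 infected
Step 7: +1 new -> 28 infected

Answer: 28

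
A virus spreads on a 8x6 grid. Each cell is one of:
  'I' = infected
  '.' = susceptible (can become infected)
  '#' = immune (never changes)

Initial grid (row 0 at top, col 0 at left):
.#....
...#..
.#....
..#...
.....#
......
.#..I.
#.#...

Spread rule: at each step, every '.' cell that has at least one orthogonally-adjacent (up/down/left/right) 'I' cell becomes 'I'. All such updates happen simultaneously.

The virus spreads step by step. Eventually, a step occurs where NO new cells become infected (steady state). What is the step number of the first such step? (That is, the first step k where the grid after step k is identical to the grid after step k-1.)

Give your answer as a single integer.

Answer: 11

Derivation:
Step 0 (initial): 1 infected
Step 1: +4 new -> 5 infected
Step 2: +6 new -> 11 infected
Step 3: +3 new -> 14 infected
Step 4: +5 new -> 19 infected
Step 5: +5 new -> 24 infected
Step 6: +6 new -> 30 infected
Step 7: +4 new -> 34 infected
Step 8: +3 new -> 37 infected
Step 9: +1 new -> 38 infected
Step 10: +1 new -> 39 infected
Step 11: +0 new -> 39 infected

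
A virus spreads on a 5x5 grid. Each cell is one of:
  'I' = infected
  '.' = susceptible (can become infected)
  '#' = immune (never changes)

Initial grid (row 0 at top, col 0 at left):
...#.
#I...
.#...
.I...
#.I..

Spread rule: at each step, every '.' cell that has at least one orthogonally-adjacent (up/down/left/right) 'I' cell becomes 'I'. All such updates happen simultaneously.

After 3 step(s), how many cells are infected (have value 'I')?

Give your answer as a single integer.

Answer: 19

Derivation:
Step 0 (initial): 3 infected
Step 1: +6 new -> 9 infected
Step 2: +7 new -> 16 infected
Step 3: +3 new -> 19 infected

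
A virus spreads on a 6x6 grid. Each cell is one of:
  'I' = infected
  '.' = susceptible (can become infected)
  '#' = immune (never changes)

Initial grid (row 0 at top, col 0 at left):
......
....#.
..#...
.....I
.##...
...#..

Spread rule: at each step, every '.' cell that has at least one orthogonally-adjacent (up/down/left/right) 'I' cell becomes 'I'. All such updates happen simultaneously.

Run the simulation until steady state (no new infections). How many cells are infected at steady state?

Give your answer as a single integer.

Answer: 31

Derivation:
Step 0 (initial): 1 infected
Step 1: +3 new -> 4 infected
Step 2: +5 new -> 9 infected
Step 3: +5 new -> 14 infected
Step 4: +3 new -> 17 infected
Step 5: +4 new -> 21 infected
Step 6: +4 new -> 25 infected
Step 7: +3 new -> 28 infected
Step 8: +2 new -> 30 infected
Step 9: +1 new -> 31 infected
Step 10: +0 new -> 31 infected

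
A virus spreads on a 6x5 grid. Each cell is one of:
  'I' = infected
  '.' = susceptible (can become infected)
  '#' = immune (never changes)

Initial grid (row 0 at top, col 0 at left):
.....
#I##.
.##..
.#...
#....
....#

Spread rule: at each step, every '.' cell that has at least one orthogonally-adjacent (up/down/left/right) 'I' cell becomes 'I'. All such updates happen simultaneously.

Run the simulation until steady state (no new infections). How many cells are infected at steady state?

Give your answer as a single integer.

Step 0 (initial): 1 infected
Step 1: +1 new -> 2 infected
Step 2: +2 new -> 4 infected
Step 3: +1 new -> 5 infected
Step 4: +1 new -> 6 infected
Step 5: +1 new -> 7 infected
Step 6: +1 new -> 8 infected
Step 7: +2 new -> 10 infected
Step 8: +2 new -> 12 infected
Step 9: +2 new -> 14 infected
Step 10: +2 new -> 16 infected
Step 11: +2 new -> 18 infected
Step 12: +1 new -> 19 infected
Step 13: +1 new -> 20 infected
Step 14: +0 new -> 20 infected

Answer: 20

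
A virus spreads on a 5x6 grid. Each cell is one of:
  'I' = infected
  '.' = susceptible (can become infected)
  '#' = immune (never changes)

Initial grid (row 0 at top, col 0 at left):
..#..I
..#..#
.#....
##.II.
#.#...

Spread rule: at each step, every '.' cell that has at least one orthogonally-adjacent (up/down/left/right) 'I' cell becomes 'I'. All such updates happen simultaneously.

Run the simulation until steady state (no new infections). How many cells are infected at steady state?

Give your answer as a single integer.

Step 0 (initial): 3 infected
Step 1: +7 new -> 10 infected
Step 2: +6 new -> 16 infected
Step 3: +0 new -> 16 infected

Answer: 16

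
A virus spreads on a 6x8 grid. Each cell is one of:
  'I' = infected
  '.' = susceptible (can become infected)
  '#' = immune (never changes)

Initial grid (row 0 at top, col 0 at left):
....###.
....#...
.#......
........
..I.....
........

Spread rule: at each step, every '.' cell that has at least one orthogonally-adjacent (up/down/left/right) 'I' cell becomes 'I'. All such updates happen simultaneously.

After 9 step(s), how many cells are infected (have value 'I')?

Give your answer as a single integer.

Step 0 (initial): 1 infected
Step 1: +4 new -> 5 infected
Step 2: +7 new -> 12 infected
Step 3: +7 new -> 19 infected
Step 4: +8 new -> 27 infected
Step 5: +7 new -> 34 infected
Step 6: +5 new -> 39 infected
Step 7: +2 new -> 41 infected
Step 8: +1 new -> 42 infected
Step 9: +1 new -> 43 infected

Answer: 43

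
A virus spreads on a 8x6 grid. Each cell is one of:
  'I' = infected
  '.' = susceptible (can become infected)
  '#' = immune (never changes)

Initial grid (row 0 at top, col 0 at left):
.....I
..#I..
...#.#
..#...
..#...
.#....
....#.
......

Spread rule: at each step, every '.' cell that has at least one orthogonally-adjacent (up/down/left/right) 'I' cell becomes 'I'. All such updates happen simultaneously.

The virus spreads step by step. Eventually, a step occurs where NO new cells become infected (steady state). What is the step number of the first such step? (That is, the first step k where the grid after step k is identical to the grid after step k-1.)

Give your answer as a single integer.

Answer: 12

Derivation:
Step 0 (initial): 2 infected
Step 1: +4 new -> 6 infected
Step 2: +2 new -> 8 infected
Step 3: +2 new -> 10 infected
Step 4: +5 new -> 15 infected
Step 5: +5 new -> 20 infected
Step 6: +5 new -> 25 infected
Step 7: +5 new -> 30 infected
Step 8: +4 new -> 34 infected
Step 9: +4 new -> 38 infected
Step 10: +2 new -> 40 infected
Step 11: +1 new -> 41 infected
Step 12: +0 new -> 41 infected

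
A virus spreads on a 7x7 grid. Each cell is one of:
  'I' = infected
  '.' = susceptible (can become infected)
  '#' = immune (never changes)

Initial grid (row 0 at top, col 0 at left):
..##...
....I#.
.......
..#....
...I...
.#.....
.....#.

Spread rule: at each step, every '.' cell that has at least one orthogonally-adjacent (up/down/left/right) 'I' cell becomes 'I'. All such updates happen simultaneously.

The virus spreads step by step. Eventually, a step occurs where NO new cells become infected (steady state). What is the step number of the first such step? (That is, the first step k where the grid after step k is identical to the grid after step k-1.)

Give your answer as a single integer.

Answer: 6

Derivation:
Step 0 (initial): 2 infected
Step 1: +7 new -> 9 infected
Step 2: +10 new -> 19 infected
Step 3: +11 new -> 30 infected
Step 4: +9 new -> 39 infected
Step 5: +4 new -> 43 infected
Step 6: +0 new -> 43 infected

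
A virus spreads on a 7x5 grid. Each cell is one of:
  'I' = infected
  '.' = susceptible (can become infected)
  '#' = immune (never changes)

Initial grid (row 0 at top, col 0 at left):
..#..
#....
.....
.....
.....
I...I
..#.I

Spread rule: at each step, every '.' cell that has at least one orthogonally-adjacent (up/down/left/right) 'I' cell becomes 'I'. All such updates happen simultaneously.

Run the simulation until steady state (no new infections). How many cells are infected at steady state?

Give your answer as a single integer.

Answer: 32

Derivation:
Step 0 (initial): 3 infected
Step 1: +6 new -> 9 infected
Step 2: +6 new -> 15 infected
Step 3: +5 new -> 20 infected
Step 4: +4 new -> 24 infected
Step 5: +4 new -> 28 infected
Step 6: +3 new -> 31 infected
Step 7: +1 new -> 32 infected
Step 8: +0 new -> 32 infected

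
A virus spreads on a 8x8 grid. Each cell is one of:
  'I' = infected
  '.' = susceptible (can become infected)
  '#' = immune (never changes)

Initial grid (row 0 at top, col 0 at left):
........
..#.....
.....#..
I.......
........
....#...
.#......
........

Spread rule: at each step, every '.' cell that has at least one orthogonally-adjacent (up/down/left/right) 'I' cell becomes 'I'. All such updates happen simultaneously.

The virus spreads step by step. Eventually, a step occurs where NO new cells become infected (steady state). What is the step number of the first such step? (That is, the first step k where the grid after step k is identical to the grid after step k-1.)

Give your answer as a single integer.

Answer: 12

Derivation:
Step 0 (initial): 1 infected
Step 1: +3 new -> 4 infected
Step 2: +5 new -> 9 infected
Step 3: +7 new -> 16 infected
Step 4: +6 new -> 22 infected
Step 5: +8 new -> 30 infected
Step 6: +6 new -> 36 infected
Step 7: +8 new -> 44 infected
Step 8: +7 new -> 51 infected
Step 9: +5 new -> 56 infected
Step 10: +3 new -> 59 infected
Step 11: +1 new -> 60 infected
Step 12: +0 new -> 60 infected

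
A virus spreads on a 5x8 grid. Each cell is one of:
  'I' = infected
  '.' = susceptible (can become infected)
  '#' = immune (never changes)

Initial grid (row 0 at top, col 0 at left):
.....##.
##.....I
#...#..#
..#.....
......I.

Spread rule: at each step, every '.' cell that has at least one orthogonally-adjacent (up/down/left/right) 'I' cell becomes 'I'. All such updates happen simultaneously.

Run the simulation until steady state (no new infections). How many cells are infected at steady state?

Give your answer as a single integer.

Step 0 (initial): 2 infected
Step 1: +5 new -> 7 infected
Step 2: +5 new -> 12 infected
Step 3: +4 new -> 16 infected
Step 4: +4 new -> 20 infected
Step 5: +4 new -> 24 infected
Step 6: +4 new -> 28 infected
Step 7: +3 new -> 31 infected
Step 8: +1 new -> 32 infected
Step 9: +0 new -> 32 infected

Answer: 32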